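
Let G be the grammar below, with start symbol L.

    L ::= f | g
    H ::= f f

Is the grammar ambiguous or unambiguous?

Only L is reachable from L; ignoring the rest: Restricted to the reachable nonterminals, every rule has the form A → t or A → t B, and no two rules for the same A share a first terminal. The grammar encodes a DFA — one run per string.

Unambiguous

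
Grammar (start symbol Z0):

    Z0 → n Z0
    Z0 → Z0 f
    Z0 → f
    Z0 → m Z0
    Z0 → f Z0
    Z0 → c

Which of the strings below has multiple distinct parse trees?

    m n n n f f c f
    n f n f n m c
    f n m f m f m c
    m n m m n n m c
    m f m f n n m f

m n n n f f c f

m n n n f f c f: 7 trees
n f n f n m c: 1 tree
f n m f m f m c: 1 tree
m n m m n n m c: 1 tree
m f m f n n m f: 1 tree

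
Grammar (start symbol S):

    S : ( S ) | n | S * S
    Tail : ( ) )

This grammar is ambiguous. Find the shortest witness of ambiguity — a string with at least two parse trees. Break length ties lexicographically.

length 1: no string has ≥2 trees
length 3: no string has ≥2 trees
length 5: n * n * n has 2 parse trees

Two derivations of n * n * n:
  S ⇒ S * S ⇒ n * S ⇒ n * S * S ⇒ n * n * S ⇒ n * n * n
  S ⇒ S * S ⇒ S * S * S ⇒ n * S * S ⇒ n * n * S ⇒ n * n * n

n * n * n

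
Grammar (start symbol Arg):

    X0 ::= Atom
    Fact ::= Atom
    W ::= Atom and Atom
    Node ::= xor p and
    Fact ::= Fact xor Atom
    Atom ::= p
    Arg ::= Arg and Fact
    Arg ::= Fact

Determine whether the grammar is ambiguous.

Unambiguous

Only Arg, Fact, Atom are reachable from Arg; ignoring the rest: This is a standard precedence ladder (Arg over Fact over Atom), with each level left-recursive on its own operator ('and' at Arg, 'xor' at Fact). That structure is LR(1), hence unambiguous.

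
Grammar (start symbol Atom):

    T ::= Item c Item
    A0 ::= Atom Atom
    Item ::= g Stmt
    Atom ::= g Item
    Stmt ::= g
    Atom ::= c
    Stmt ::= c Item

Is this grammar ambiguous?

(T, A0 are unreachable from Atom, so their rules don't affect L(Atom).) The reachable rules are right-linear with at most one rule per (nonterminal, next-terminal) pair. Each input token forces the next rule, so parsing is deterministic.

Unambiguous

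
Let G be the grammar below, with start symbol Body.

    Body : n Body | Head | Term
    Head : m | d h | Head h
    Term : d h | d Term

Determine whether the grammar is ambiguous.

Ambiguous

Witness: d h

Derivation 1: Body ⇒ Head ⇒ d h
Derivation 2: Body ⇒ Term ⇒ d h

Two distinct leftmost derivations for the same string.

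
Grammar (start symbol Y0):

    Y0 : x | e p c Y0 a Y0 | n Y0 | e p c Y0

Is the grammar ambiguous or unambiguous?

Witness: e p c e p c x a x

Derivation 1: Y0 ⇒ e p c Y0 a Y0 ⇒ e p c e p c Y0 a Y0 ⇒ e p c e p c x a Y0 ⇒ e p c e p c x a x
Derivation 2: Y0 ⇒ e p c Y0 ⇒ e p c e p c Y0 a Y0 ⇒ e p c e p c x a Y0 ⇒ e p c e p c x a x

Two distinct leftmost derivations for the same string.

Ambiguous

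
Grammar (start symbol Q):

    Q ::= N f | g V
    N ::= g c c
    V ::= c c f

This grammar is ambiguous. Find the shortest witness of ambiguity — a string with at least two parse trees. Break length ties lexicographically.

length 4: g c c f has 2 parse trees

Two derivations of g c c f:
  Q ⇒ N f ⇒ g c c f
  Q ⇒ g V ⇒ g c c f

g c c f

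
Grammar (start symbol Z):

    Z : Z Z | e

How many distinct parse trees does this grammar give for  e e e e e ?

Parse trees for e e e e e (showing first 6 of 14):
  [Z [Z e] [Z [Z e] [Z [Z e] [Z [Z e] [Z e]]]]]
  [Z [Z e] [Z [Z e] [Z [Z [Z e] [Z e]] [Z e]]]]
  [Z [Z e] [Z [Z [Z e] [Z e]] [Z [Z e] [Z e]]]]
  [Z [Z e] [Z [Z [Z e] [Z [Z e] [Z e]]] [Z e]]]
  [Z [Z e] [Z [Z [Z [Z e] [Z e]] [Z e]] [Z e]]]
  [Z [Z [Z e] [Z e]] [Z [Z e] [Z [Z e] [Z e]]]]

14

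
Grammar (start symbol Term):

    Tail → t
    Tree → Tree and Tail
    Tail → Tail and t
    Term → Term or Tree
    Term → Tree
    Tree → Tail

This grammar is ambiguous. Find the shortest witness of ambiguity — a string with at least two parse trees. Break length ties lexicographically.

length 1: no string has ≥2 trees
length 3: t and t has 2 parse trees

Two derivations of t and t:
  Term ⇒ Tree ⇒ Tree and Tail ⇒ Tail and Tail ⇒ t and Tail ⇒ t and t
  Term ⇒ Tree ⇒ Tail ⇒ Tail and t ⇒ t and t

t and t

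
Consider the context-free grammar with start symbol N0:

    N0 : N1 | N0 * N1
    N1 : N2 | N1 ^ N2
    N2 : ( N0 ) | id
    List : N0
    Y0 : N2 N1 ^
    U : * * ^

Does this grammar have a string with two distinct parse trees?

Unambiguous

Only N0, N1, N2 are reachable from N0; ignoring the rest: N0 → N0 * N1 | N1  ;  N1 → N1 ^ N2 | N2  — a left-associative chain with N2 at the bottom. Each string factors uniquely by precedence.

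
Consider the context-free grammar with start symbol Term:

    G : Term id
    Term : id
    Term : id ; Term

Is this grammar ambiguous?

Unambiguous

(G is unreachable from Term, so its rules don't affect L(Term).) The reachable grammar is A → atom sep A | atom. Each atom is followed by either the separator (recurse) or end-of-string (stop) — no choice point.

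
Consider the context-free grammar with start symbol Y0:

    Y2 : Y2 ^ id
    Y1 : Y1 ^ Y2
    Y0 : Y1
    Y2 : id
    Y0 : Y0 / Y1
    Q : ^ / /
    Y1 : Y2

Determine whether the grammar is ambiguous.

Ambiguous

Witness: id ^ id

Derivation 1: Y0 ⇒ Y1 ⇒ Y1 ^ Y2 ⇒ Y2 ^ Y2 ⇒ id ^ Y2 ⇒ id ^ id
Derivation 2: Y0 ⇒ Y1 ⇒ Y2 ⇒ Y2 ^ id ⇒ id ^ id

Two distinct leftmost derivations for the same string.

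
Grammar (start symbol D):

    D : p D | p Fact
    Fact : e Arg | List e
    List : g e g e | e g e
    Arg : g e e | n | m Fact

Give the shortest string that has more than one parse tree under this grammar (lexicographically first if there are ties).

length 3: no string has ≥2 trees
length 4: no string has ≥2 trees
length 5: p e g e e has 2 parse trees

Two derivations of p e g e e:
  D ⇒ p Fact ⇒ p e Arg ⇒ p e g e e
  D ⇒ p Fact ⇒ p List e ⇒ p e g e e

p e g e e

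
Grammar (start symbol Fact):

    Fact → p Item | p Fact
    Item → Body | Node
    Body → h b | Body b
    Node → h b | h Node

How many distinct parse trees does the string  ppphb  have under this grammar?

2

Parse trees for ppphb:
  [Fact p [Fact p [Fact p [Item [Body h b]]]]]
  [Fact p [Fact p [Fact p [Item [Node h b]]]]]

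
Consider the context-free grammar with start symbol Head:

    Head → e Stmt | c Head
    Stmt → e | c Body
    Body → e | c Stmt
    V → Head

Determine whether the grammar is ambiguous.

Unambiguous

(V is unreachable from Head, so its rules don't affect L(Head).) Restricted to the reachable nonterminals, every rule has the form A → t or A → t B, and no two rules for the same A share a first terminal. The grammar encodes a DFA — one run per string.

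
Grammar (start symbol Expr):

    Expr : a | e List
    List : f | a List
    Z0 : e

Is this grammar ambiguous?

Unambiguous

(Z0 is unreachable from Expr, so its rules don't affect L(Expr).) Each reachable nonterminal has at most one production per leading terminal, and all productions are right-linear; the derivation is determined token-by-token.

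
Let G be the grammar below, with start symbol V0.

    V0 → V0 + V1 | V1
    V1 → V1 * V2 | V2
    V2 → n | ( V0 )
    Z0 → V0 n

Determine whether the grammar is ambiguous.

Only V0, V1, V2 are reachable from V0; ignoring the rest: The grammar is stratified — V0 handles '+' (left-recursive), V1 handles '*', V2 atoms. Each operator has a fixed associativity and precedence level, so every string has one parse.

Unambiguous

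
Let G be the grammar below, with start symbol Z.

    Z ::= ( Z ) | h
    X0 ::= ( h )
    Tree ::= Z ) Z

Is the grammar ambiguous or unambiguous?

Unambiguous

Only Z is reachable from Z; ignoring the rest: L(Z) is { openⁿ atom closeⁿ : n ≥ 0 }. The bracket depth fixes n, and the derivation is forced at every step.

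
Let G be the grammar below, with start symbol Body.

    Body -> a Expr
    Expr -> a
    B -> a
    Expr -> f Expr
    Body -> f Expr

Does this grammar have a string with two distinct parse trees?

Unambiguous

(B is unreachable from Body, so its rules don't affect L(Body).) Restricted to the reachable nonterminals, every rule has the form A → t or A → t B, and no two rules for the same A share a first terminal. The grammar encodes a DFA — one run per string.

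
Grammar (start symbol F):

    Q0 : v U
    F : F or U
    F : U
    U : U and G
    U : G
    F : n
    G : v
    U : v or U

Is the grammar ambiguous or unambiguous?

Witness: v or v

Derivation 1: F ⇒ F or U ⇒ U or U ⇒ G or U ⇒ v or U ⇒ v or G ⇒ v or v
Derivation 2: F ⇒ U ⇒ v or U ⇒ v or G ⇒ v or v

Two distinct leftmost derivations for the same string.

Ambiguous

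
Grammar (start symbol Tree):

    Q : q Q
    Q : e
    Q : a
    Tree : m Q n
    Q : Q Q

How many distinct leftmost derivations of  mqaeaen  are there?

Parse trees for mqaeaen (showing first 6 of 14):
  [Tree m [Q q [Q [Q a] [Q [Q e] [Q [Q a] [Q e]]]]] n]
  [Tree m [Q q [Q [Q a] [Q [Q [Q e] [Q a]] [Q e]]]] n]
  [Tree m [Q q [Q [Q [Q a] [Q e]] [Q [Q a] [Q e]]]] n]
  [Tree m [Q q [Q [Q [Q a] [Q [Q e] [Q a]]] [Q e]]] n]
  [Tree m [Q q [Q [Q [Q [Q a] [Q e]] [Q a]] [Q e]]] n]
  [Tree m [Q [Q q [Q a]] [Q [Q e] [Q [Q a] [Q e]]]] n]

14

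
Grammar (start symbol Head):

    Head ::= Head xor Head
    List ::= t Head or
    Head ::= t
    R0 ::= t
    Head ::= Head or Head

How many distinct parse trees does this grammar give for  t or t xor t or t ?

5

Parse trees for t or t xor t or t:
  [Head [Head [Head t] or [Head t]] xor [Head [Head t] or [Head t]]]
  [Head [Head t] or [Head [Head t] xor [Head [Head t] or [Head t]]]]
  [Head [Head t] or [Head [Head [Head t] xor [Head t]] or [Head t]]]
  [Head [Head [Head [Head t] or [Head t]] xor [Head t]] or [Head t]]
  [Head [Head [Head t] or [Head [Head t] xor [Head t]]] or [Head t]]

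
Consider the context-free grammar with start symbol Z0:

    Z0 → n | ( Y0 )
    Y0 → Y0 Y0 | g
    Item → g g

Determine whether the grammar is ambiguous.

Witness: ( g g g )

Derivation 1: Z0 ⇒ ( Y0 ) ⇒ ( Y0 Y0 ) ⇒ ( Y0 Y0 Y0 ) ⇒ ( g Y0 Y0 ) ⇒ ( g g Y0 ) ⇒ ( g g g )
Derivation 2: Z0 ⇒ ( Y0 ) ⇒ ( Y0 Y0 ) ⇒ ( g Y0 ) ⇒ ( g Y0 Y0 ) ⇒ ( g g Y0 ) ⇒ ( g g g )

Two distinct leftmost derivations for the same string.

Ambiguous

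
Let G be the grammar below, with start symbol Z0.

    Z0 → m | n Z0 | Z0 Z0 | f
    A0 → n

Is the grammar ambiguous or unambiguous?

Witness: f f f

Derivation 1: Z0 ⇒ Z0 Z0 ⇒ Z0 Z0 Z0 ⇒ f Z0 Z0 ⇒ f f Z0 ⇒ f f f
Derivation 2: Z0 ⇒ Z0 Z0 ⇒ f Z0 ⇒ f Z0 Z0 ⇒ f f Z0 ⇒ f f f

Two distinct leftmost derivations for the same string.

Ambiguous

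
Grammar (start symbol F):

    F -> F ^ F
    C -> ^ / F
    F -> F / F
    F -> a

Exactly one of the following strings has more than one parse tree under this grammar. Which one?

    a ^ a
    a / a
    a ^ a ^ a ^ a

a ^ a ^ a ^ a

a ^ a: 1 tree
a / a: 1 tree
a ^ a ^ a ^ a: 5 trees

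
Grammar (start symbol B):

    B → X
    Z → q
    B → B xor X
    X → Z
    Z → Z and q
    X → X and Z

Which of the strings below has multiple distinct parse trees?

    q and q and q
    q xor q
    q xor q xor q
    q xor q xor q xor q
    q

q and q and q

q and q and q: 4 trees
q xor q: 1 tree
q xor q xor q: 1 tree
q xor q xor q xor q: 1 tree
q: 1 tree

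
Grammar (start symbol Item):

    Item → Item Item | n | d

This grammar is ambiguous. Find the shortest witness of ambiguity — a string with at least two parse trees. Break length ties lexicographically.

length 1: no string has ≥2 trees
length 2: no string has ≥2 trees
length 3: d d d has 2 parse trees

Two derivations of d d d:
  Item ⇒ Item Item ⇒ Item Item Item ⇒ d Item Item ⇒ d d Item ⇒ d d d
  Item ⇒ Item Item ⇒ d Item ⇒ d Item Item ⇒ d d Item ⇒ d d d

d d d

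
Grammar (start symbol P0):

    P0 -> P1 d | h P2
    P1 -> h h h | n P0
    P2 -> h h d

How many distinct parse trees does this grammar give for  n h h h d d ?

2

Parse trees for n h h h d d:
  [P0 [P1 n [P0 [P1 h h h] d]] d]
  [P0 [P1 n [P0 h [P2 h h d]]] d]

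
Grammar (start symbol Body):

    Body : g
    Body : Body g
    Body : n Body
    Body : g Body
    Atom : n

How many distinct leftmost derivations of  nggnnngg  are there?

8

Parse trees for nggnnngg:
  [Body [Body n [Body g [Body g [Body n [Body n [Body n [Body g]]]]]]] g]
  [Body n [Body [Body g [Body g [Body n [Body n [Body n [Body g]]]]]] g]]
  [Body n [Body g [Body [Body g [Body n [Body n [Body n [Body g]]]]] g]]]
  [Body n [Body g [Body g [Body [Body n [Body n [Body n [Body g]]]] g]]]]
  [Body n [Body g [Body g [Body n [Body [Body n [Body n [Body g]]] g]]]]]
  [Body n [Body g [Body g [Body n [Body n [Body [Body n [Body g]] g]]]]]]
  [Body n [Body g [Body g [Body n [Body n [Body n [Body [Body g] g]]]]]]]
  [Body n [Body g [Body g [Body n [Body n [Body n [Body g [Body g]]]]]]]]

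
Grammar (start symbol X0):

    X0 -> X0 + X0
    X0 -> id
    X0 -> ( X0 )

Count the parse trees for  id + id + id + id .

5

Parse trees for id + id + id + id:
  [X0 [X0 id] + [X0 [X0 id] + [X0 [X0 id] + [X0 id]]]]
  [X0 [X0 id] + [X0 [X0 [X0 id] + [X0 id]] + [X0 id]]]
  [X0 [X0 [X0 id] + [X0 id]] + [X0 [X0 id] + [X0 id]]]
  [X0 [X0 [X0 id] + [X0 [X0 id] + [X0 id]]] + [X0 id]]
  [X0 [X0 [X0 [X0 id] + [X0 id]] + [X0 id]] + [X0 id]]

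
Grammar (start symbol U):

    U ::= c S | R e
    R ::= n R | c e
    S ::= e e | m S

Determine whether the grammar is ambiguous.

Witness: c e e

Derivation 1: U ⇒ c S ⇒ c e e
Derivation 2: U ⇒ R e ⇒ c e e

Two distinct leftmost derivations for the same string.

Ambiguous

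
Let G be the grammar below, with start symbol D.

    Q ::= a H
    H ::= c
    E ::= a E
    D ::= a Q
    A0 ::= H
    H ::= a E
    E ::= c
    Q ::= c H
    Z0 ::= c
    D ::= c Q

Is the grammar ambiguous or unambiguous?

Only D, Q, H, E are reachable from D; ignoring the rest: The reachable rules are right-linear with at most one rule per (nonterminal, next-terminal) pair. Each input token forces the next rule, so parsing is deterministic.

Unambiguous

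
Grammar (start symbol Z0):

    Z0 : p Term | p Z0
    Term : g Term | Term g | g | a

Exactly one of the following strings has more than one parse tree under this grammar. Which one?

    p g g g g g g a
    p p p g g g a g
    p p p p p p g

p p p g g g a g

p g g g g g g a: 1 tree
p p p g g g a g: 4 trees
p p p p p p g: 1 tree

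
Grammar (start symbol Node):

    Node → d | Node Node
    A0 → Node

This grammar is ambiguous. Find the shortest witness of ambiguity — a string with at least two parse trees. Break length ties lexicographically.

length 1: no string has ≥2 trees
length 2: no string has ≥2 trees
length 3: d d d has 2 parse trees

Two derivations of d d d:
  Node ⇒ Node Node ⇒ d Node ⇒ d Node Node ⇒ d d Node ⇒ d d d
  Node ⇒ Node Node ⇒ Node Node Node ⇒ d Node Node ⇒ d d Node ⇒ d d d

d d d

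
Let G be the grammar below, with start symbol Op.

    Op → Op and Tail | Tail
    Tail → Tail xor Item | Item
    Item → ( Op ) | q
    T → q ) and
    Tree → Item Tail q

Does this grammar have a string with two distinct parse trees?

Only Op, Tail, Item are reachable from Op; ignoring the rest: The grammar is stratified — Op handles 'and' (left-recursive), Tail handles 'xor', Item atoms. Each operator has a fixed associativity and precedence level, so every string has one parse.

Unambiguous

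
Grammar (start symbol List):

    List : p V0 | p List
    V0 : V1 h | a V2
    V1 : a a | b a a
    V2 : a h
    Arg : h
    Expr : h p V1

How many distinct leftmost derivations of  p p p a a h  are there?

2

Parse trees for p p p a a h:
  [List p [List p [List p [V0 [V1 a a] h]]]]
  [List p [List p [List p [V0 a [V2 a h]]]]]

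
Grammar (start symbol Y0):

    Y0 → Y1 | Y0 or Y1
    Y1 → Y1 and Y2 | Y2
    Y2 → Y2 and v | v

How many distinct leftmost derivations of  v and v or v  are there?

2

Parse trees for v and v or v:
  [Y0 [Y0 [Y1 [Y1 [Y2 v]] and [Y2 v]]] or [Y1 [Y2 v]]]
  [Y0 [Y0 [Y1 [Y2 [Y2 v] and v]]] or [Y1 [Y2 v]]]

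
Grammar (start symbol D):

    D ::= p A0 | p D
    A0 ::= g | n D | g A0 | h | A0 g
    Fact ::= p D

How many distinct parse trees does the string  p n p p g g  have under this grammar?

Parse trees for p n p p g g:
  [D p [A0 n [D p [D p [A0 g [A0 g]]]]]]
  [D p [A0 n [D p [D p [A0 [A0 g] g]]]]]
  [D p [A0 [A0 n [D p [D p [A0 g]]]] g]]

3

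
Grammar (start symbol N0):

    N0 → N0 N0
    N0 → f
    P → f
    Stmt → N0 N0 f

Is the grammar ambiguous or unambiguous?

Ambiguous

Witness: f f f

Derivation 1: N0 ⇒ N0 N0 ⇒ N0 N0 N0 ⇒ f N0 N0 ⇒ f f N0 ⇒ f f f
Derivation 2: N0 ⇒ N0 N0 ⇒ f N0 ⇒ f N0 N0 ⇒ f f N0 ⇒ f f f

Two distinct leftmost derivations for the same string.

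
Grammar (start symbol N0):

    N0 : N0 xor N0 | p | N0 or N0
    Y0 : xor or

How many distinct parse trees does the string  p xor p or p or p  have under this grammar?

Parse trees for p xor p or p or p:
  [N0 [N0 p] xor [N0 [N0 p] or [N0 [N0 p] or [N0 p]]]]
  [N0 [N0 p] xor [N0 [N0 [N0 p] or [N0 p]] or [N0 p]]]
  [N0 [N0 [N0 p] xor [N0 p]] or [N0 [N0 p] or [N0 p]]]
  [N0 [N0 [N0 p] xor [N0 [N0 p] or [N0 p]]] or [N0 p]]
  [N0 [N0 [N0 [N0 p] xor [N0 p]] or [N0 p]] or [N0 p]]

5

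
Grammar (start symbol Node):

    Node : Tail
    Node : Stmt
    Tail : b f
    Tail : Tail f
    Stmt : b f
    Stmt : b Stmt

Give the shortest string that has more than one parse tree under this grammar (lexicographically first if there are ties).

b f

length 2: b f has 2 parse trees

Two derivations of b f:
  Node ⇒ Tail ⇒ b f
  Node ⇒ Stmt ⇒ b f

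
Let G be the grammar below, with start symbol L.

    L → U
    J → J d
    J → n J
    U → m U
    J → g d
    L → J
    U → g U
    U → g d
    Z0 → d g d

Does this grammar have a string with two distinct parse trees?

Witness: g d

Derivation 1: L ⇒ U ⇒ g d
Derivation 2: L ⇒ J ⇒ g d

Two distinct leftmost derivations for the same string.

Ambiguous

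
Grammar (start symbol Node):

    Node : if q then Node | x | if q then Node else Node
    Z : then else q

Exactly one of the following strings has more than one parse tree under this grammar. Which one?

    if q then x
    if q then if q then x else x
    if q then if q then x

if q then x: 1 tree
if q then if q then x else x: 2 trees
if q then if q then x: 1 tree

if q then if q then x else x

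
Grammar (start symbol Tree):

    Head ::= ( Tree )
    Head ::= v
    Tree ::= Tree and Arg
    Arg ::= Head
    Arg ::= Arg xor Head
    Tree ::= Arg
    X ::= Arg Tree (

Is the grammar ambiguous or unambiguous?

Only Tree, Arg, Head are reachable from Tree; ignoring the rest: The grammar is stratified — Tree handles 'and' (left-recursive), Arg handles 'xor', Head atoms. Each operator has a fixed associativity and precedence level, so every string has one parse.

Unambiguous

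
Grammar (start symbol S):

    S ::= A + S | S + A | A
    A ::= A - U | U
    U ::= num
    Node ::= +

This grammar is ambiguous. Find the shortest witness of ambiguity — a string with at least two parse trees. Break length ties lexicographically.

num + num

length 1: no string has ≥2 trees
length 3: num + num has 2 parse trees

Two derivations of num + num:
  S ⇒ A + S ⇒ U + S ⇒ num + S ⇒ num + A ⇒ num + U ⇒ num + num
  S ⇒ S + A ⇒ A + A ⇒ U + A ⇒ num + A ⇒ num + U ⇒ num + num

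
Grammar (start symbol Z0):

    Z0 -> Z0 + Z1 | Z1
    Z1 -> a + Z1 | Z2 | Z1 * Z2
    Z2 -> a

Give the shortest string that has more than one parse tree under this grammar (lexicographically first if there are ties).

length 1: no string has ≥2 trees
length 3: a + a has 2 parse trees

Two derivations of a + a:
  Z0 ⇒ Z0 + Z1 ⇒ Z1 + Z1 ⇒ Z2 + Z1 ⇒ a + Z1 ⇒ a + Z2 ⇒ a + a
  Z0 ⇒ Z1 ⇒ a + Z1 ⇒ a + Z2 ⇒ a + a

a + a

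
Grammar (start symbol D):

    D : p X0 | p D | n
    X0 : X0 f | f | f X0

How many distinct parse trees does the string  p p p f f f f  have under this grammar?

Parse trees for p p p f f f f:
  [D p [D p [D p [X0 [X0 [X0 [X0 f] f] f] f]]]]
  [D p [D p [D p [X0 [X0 [X0 f [X0 f]] f] f]]]]
  [D p [D p [D p [X0 [X0 f [X0 [X0 f] f]] f]]]]
  [D p [D p [D p [X0 [X0 f [X0 f [X0 f]]] f]]]]
  [D p [D p [D p [X0 f [X0 [X0 [X0 f] f] f]]]]]
  [D p [D p [D p [X0 f [X0 [X0 f [X0 f]] f]]]]]
  [D p [D p [D p [X0 f [X0 f [X0 [X0 f] f]]]]]]
  [D p [D p [D p [X0 f [X0 f [X0 f [X0 f]]]]]]]

8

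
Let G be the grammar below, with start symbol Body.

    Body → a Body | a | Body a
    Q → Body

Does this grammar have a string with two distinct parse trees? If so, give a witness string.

Ambiguous

Witness: a a

Derivation 1: Body ⇒ a Body ⇒ a a
Derivation 2: Body ⇒ Body a ⇒ a a

Two distinct leftmost derivations for the same string.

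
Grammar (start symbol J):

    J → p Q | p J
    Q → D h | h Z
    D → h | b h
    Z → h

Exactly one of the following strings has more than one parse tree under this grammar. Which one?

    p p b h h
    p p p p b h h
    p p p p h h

p p b h h: 1 tree
p p p p b h h: 1 tree
p p p p h h: 2 trees

p p p p h h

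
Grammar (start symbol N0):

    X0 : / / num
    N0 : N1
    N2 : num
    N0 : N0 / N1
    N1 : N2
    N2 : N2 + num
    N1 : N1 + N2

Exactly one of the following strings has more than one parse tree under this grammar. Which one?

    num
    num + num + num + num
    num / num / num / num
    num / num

num: 1 tree
num + num + num + num: 8 trees
num / num / num / num: 1 tree
num / num: 1 tree

num + num + num + num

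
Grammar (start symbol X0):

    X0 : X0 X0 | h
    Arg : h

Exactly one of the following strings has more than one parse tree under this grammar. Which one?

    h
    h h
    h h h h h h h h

h: 1 tree
h h: 1 tree
h h h h h h h h: 429 trees

h h h h h h h h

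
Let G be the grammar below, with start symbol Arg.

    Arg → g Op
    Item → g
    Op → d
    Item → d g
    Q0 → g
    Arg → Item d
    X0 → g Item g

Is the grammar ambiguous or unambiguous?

Witness: g d

Derivation 1: Arg ⇒ g Op ⇒ g d
Derivation 2: Arg ⇒ Item d ⇒ g d

Two distinct leftmost derivations for the same string.

Ambiguous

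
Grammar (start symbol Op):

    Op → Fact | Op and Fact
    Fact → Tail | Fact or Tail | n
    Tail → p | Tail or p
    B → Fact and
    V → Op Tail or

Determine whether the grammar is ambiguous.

Witness: p or p

Derivation 1: Op ⇒ Fact ⇒ Tail ⇒ Tail or p ⇒ p or p
Derivation 2: Op ⇒ Fact ⇒ Fact or Tail ⇒ Tail or Tail ⇒ p or Tail ⇒ p or p

Two distinct leftmost derivations for the same string.

Ambiguous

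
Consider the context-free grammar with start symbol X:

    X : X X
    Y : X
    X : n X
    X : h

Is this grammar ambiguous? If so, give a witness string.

Witness: h h h

Derivation 1: X ⇒ X X ⇒ X X X ⇒ h X X ⇒ h h X ⇒ h h h
Derivation 2: X ⇒ X X ⇒ h X ⇒ h X X ⇒ h h X ⇒ h h h

Two distinct leftmost derivations for the same string.

Ambiguous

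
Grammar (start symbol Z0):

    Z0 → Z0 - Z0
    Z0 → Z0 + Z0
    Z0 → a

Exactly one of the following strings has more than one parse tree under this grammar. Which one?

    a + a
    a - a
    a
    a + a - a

a + a: 1 tree
a - a: 1 tree
a: 1 tree
a + a - a: 2 trees

a + a - a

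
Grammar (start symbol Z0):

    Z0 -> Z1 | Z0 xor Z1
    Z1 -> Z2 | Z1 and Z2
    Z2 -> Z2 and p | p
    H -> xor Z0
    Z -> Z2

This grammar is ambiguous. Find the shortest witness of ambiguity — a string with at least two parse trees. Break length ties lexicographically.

length 1: no string has ≥2 trees
length 3: p and p has 2 parse trees

Two derivations of p and p:
  Z0 ⇒ Z1 ⇒ Z2 ⇒ Z2 and p ⇒ p and p
  Z0 ⇒ Z1 ⇒ Z1 and Z2 ⇒ Z2 and Z2 ⇒ p and Z2 ⇒ p and p

p and p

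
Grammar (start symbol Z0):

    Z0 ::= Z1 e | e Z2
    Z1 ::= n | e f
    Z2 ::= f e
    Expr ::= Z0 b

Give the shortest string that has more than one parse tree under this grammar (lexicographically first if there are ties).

length 2: no string has ≥2 trees
length 3: e f e has 2 parse trees

Two derivations of e f e:
  Z0 ⇒ Z1 e ⇒ e f e
  Z0 ⇒ e Z2 ⇒ e f e

e f e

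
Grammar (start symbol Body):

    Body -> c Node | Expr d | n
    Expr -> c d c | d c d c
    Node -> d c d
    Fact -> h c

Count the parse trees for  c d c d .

2

Parse trees for c d c d:
  [Body c [Node d c d]]
  [Body [Expr c d c] d]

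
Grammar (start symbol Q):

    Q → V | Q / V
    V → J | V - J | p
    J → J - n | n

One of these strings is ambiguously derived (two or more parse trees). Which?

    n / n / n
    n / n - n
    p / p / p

n / n - n

n / n / n: 1 tree
n / n - n: 2 trees
p / p / p: 1 tree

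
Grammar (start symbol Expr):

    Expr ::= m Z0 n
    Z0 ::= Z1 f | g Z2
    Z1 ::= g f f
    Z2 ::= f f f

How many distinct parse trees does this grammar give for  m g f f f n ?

2

Parse trees for m g f f f n:
  [Expr m [Z0 [Z1 g f f] f] n]
  [Expr m [Z0 g [Z2 f f f]] n]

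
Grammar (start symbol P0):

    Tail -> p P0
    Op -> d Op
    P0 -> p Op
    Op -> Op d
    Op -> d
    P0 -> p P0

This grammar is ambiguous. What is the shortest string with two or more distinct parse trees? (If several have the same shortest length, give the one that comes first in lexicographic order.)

length 2: no string has ≥2 trees
length 3: p d d has 2 parse trees

Two derivations of p d d:
  P0 ⇒ p Op ⇒ p d Op ⇒ p d d
  P0 ⇒ p Op ⇒ p Op d ⇒ p d d

p d d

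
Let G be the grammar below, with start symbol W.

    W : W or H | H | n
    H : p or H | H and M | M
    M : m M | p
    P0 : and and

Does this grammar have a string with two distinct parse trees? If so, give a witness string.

Witness: p or p

Derivation 1: W ⇒ W or H ⇒ H or H ⇒ M or H ⇒ p or H ⇒ p or M ⇒ p or p
Derivation 2: W ⇒ H ⇒ p or H ⇒ p or M ⇒ p or p

Two distinct leftmost derivations for the same string.

Ambiguous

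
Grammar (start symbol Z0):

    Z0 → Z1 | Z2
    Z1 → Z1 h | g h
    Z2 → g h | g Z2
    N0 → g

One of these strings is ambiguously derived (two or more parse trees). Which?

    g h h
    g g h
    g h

g h h: 1 tree
g g h: 1 tree
g h: 2 trees

g h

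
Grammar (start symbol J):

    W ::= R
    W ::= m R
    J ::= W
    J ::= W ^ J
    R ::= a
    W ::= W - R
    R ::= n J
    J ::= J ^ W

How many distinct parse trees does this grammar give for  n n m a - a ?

3

Parse trees for n n m a - a:
  [J [W [R n [J [W [R n [J [W [W m [R a]] - [R a]]]]]]]]]
  [J [W [R n [J [W [W [R n [J [W m [R a]]]]] - [R a]]]]]]
  [J [W [W [R n [J [W [R n [J [W m [R a]]]]]]]] - [R a]]]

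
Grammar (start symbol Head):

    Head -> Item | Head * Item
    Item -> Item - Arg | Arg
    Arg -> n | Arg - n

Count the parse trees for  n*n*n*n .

1

Parse trees for n*n*n*n:
  [Head [Head [Head [Head [Item [Arg n]]] * [Item [Arg n]]] * [Item [Arg n]]] * [Item [Arg n]]]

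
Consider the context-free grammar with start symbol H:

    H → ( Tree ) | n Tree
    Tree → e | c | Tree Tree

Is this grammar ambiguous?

Witness: n c c c

Derivation 1: H ⇒ n Tree ⇒ n Tree Tree ⇒ n c Tree ⇒ n c Tree Tree ⇒ n c c Tree ⇒ n c c c
Derivation 2: H ⇒ n Tree ⇒ n Tree Tree ⇒ n Tree Tree Tree ⇒ n c Tree Tree ⇒ n c c Tree ⇒ n c c c

Two distinct leftmost derivations for the same string.

Ambiguous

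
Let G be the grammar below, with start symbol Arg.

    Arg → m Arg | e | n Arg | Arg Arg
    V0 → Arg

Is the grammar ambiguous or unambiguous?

Witness: e e e

Derivation 1: Arg ⇒ Arg Arg ⇒ e Arg ⇒ e Arg Arg ⇒ e e Arg ⇒ e e e
Derivation 2: Arg ⇒ Arg Arg ⇒ Arg Arg Arg ⇒ e Arg Arg ⇒ e e Arg ⇒ e e e

Two distinct leftmost derivations for the same string.

Ambiguous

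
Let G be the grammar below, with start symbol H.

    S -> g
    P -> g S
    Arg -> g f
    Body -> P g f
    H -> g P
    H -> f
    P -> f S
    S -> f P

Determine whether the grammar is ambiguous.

Unambiguous

(Arg, Body are unreachable from H, so their rules don't affect L(H).) Each reachable nonterminal has at most one production per leading terminal, and all productions are right-linear; the derivation is determined token-by-token.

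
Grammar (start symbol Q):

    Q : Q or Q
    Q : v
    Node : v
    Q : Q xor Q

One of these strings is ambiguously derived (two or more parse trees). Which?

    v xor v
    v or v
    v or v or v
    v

v or v or v

v xor v: 1 tree
v or v: 1 tree
v or v or v: 2 trees
v: 1 tree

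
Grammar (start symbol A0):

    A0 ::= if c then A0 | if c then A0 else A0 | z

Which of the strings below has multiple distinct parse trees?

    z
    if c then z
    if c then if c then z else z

z: 1 tree
if c then z: 1 tree
if c then if c then z else z: 2 trees

if c then if c then z else z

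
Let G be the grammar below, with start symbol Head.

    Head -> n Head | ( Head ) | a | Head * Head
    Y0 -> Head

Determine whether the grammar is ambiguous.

Witness: n a * a

Derivation 1: Head ⇒ n Head ⇒ n Head * Head ⇒ n a * Head ⇒ n a * a
Derivation 2: Head ⇒ Head * Head ⇒ n Head * Head ⇒ n a * Head ⇒ n a * a

Two distinct leftmost derivations for the same string.

Ambiguous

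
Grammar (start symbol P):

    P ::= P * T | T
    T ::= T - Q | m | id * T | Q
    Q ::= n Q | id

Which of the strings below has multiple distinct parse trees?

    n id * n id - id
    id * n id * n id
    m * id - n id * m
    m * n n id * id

n id * n id - id: 1 tree
id * n id * n id: 2 trees
m * id - n id * m: 1 tree
m * n n id * id: 1 tree

id * n id * n id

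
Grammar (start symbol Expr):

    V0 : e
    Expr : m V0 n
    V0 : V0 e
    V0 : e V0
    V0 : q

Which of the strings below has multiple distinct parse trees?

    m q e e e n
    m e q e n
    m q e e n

m q e e e n: 1 tree
m e q e n: 2 trees
m q e e n: 1 tree

m e q e n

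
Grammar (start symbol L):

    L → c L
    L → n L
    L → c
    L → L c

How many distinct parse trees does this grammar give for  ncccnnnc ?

1

Parse trees for ncccnnnc:
  [L n [L c [L c [L c [L n [L n [L n [L c]]]]]]]]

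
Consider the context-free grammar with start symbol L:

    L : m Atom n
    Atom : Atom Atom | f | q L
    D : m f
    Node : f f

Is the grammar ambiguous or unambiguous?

Witness: m f f f n

Derivation 1: L ⇒ m Atom n ⇒ m Atom Atom n ⇒ m Atom Atom Atom n ⇒ m f Atom Atom n ⇒ m f f Atom n ⇒ m f f f n
Derivation 2: L ⇒ m Atom n ⇒ m Atom Atom n ⇒ m f Atom n ⇒ m f Atom Atom n ⇒ m f f Atom n ⇒ m f f f n

Two distinct leftmost derivations for the same string.

Ambiguous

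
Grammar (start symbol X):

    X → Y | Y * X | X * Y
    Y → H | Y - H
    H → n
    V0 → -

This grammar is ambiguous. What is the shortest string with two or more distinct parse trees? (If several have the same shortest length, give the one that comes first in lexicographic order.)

n * n

length 1: no string has ≥2 trees
length 3: n * n has 2 parse trees

Two derivations of n * n:
  X ⇒ Y * X ⇒ H * X ⇒ n * X ⇒ n * Y ⇒ n * H ⇒ n * n
  X ⇒ X * Y ⇒ Y * Y ⇒ H * Y ⇒ n * Y ⇒ n * H ⇒ n * n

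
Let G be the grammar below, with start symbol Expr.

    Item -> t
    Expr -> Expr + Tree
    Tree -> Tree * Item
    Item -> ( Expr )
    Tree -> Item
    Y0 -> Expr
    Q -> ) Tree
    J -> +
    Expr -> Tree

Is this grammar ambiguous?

Unambiguous

(Q, Y0, J are unreachable from Expr, so their rules don't affect L(Expr).) Expr → Expr + Tree | Tree  ;  Tree → Tree * Item | Item  — a left-associative chain with Item at the bottom. Each string factors uniquely by precedence.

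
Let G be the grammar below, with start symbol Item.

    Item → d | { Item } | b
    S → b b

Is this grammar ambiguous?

Unambiguous

Only Item is reachable from Item; ignoring the rest: L(Item) is { openⁿ atom closeⁿ : n ≥ 0 }. The bracket depth fixes n, and the derivation is forced at every step.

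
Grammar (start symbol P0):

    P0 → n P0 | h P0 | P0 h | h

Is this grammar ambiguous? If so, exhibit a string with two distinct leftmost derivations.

Witness: h h

Derivation 1: P0 ⇒ h P0 ⇒ h h
Derivation 2: P0 ⇒ P0 h ⇒ h h

Two distinct leftmost derivations for the same string.

Ambiguous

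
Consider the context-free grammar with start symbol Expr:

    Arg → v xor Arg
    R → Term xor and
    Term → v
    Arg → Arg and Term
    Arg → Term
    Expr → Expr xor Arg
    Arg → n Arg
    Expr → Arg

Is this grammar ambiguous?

Ambiguous

Witness: v xor v

Derivation 1: Expr ⇒ Expr xor Arg ⇒ Arg xor Arg ⇒ Term xor Arg ⇒ v xor Arg ⇒ v xor Term ⇒ v xor v
Derivation 2: Expr ⇒ Arg ⇒ v xor Arg ⇒ v xor Term ⇒ v xor v

Two distinct leftmost derivations for the same string.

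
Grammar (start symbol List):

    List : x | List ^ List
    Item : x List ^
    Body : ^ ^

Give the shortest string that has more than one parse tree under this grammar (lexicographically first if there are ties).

length 1: no string has ≥2 trees
length 3: no string has ≥2 trees
length 5: x ^ x ^ x has 2 parse trees

Two derivations of x ^ x ^ x:
  List ⇒ List ^ List ⇒ x ^ List ⇒ x ^ List ^ List ⇒ x ^ x ^ List ⇒ x ^ x ^ x
  List ⇒ List ^ List ⇒ List ^ List ^ List ⇒ x ^ List ^ List ⇒ x ^ x ^ List ⇒ x ^ x ^ x

x ^ x ^ x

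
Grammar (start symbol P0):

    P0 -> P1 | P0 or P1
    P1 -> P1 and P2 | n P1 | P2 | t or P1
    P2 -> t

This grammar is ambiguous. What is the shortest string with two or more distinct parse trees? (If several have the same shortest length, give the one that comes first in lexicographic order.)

length 1: no string has ≥2 trees
length 2: no string has ≥2 trees
length 3: t or t has 2 parse trees

Two derivations of t or t:
  P0 ⇒ P1 ⇒ t or P1 ⇒ t or P2 ⇒ t or t
  P0 ⇒ P0 or P1 ⇒ P1 or P1 ⇒ P2 or P1 ⇒ t or P1 ⇒ t or P2 ⇒ t or t

t or t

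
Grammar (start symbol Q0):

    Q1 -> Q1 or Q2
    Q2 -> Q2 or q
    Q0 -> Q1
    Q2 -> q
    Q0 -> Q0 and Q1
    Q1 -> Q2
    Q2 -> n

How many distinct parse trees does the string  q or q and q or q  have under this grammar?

4

Parse trees for q or q and q or q:
  [Q0 [Q0 [Q1 [Q1 [Q2 q]] or [Q2 q]]] and [Q1 [Q1 [Q2 q]] or [Q2 q]]]
  [Q0 [Q0 [Q1 [Q1 [Q2 q]] or [Q2 q]]] and [Q1 [Q2 [Q2 q] or q]]]
  [Q0 [Q0 [Q1 [Q2 [Q2 q] or q]]] and [Q1 [Q1 [Q2 q]] or [Q2 q]]]
  [Q0 [Q0 [Q1 [Q2 [Q2 q] or q]]] and [Q1 [Q2 [Q2 q] or q]]]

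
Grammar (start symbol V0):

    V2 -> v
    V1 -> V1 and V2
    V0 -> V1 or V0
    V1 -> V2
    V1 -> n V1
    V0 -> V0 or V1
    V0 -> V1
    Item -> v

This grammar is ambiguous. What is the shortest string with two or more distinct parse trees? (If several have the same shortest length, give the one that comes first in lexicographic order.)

v or v

length 1: no string has ≥2 trees
length 2: no string has ≥2 trees
length 3: v or v has 2 parse trees

Two derivations of v or v:
  V0 ⇒ V1 or V0 ⇒ V2 or V0 ⇒ v or V0 ⇒ v or V1 ⇒ v or V2 ⇒ v or v
  V0 ⇒ V0 or V1 ⇒ V1 or V1 ⇒ V2 or V1 ⇒ v or V1 ⇒ v or V2 ⇒ v or v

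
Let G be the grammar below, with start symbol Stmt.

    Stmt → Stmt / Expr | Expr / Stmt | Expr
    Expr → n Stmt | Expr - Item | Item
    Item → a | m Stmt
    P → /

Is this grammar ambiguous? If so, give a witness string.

Ambiguous

Witness: a / a

Derivation 1: Stmt ⇒ Stmt / Expr ⇒ Expr / Expr ⇒ Item / Expr ⇒ a / Expr ⇒ a / Item ⇒ a / a
Derivation 2: Stmt ⇒ Expr / Stmt ⇒ Item / Stmt ⇒ a / Stmt ⇒ a / Expr ⇒ a / Item ⇒ a / a

Two distinct leftmost derivations for the same string.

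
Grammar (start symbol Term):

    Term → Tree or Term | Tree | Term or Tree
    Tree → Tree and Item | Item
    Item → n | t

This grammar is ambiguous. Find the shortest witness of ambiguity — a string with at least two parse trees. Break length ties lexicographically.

n or n

length 1: no string has ≥2 trees
length 3: n or n has 2 parse trees

Two derivations of n or n:
  Term ⇒ Tree or Term ⇒ Item or Term ⇒ n or Term ⇒ n or Tree ⇒ n or Item ⇒ n or n
  Term ⇒ Term or Tree ⇒ Tree or Tree ⇒ Item or Tree ⇒ n or Tree ⇒ n or Item ⇒ n or n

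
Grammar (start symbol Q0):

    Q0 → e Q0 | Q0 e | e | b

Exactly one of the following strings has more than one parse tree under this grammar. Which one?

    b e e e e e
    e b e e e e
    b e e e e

b e e e e e: 1 tree
e b e e e e: 5 trees
b e e e e: 1 tree

e b e e e e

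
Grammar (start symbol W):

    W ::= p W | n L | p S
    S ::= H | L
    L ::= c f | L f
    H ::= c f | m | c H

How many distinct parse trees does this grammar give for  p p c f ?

Parse trees for p p c f:
  [W p [W p [S [H c f]]]]
  [W p [W p [S [L c f]]]]

2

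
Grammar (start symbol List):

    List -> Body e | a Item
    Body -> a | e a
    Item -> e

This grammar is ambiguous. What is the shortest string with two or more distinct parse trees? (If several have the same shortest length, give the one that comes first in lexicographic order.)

a e

length 2: a e has 2 parse trees

Two derivations of a e:
  List ⇒ Body e ⇒ a e
  List ⇒ a Item ⇒ a e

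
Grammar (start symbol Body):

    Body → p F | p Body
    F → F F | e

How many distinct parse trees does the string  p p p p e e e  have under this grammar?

Parse trees for p p p p e e e:
  [Body p [Body p [Body p [Body p [F [F e] [F [F e] [F e]]]]]]]
  [Body p [Body p [Body p [Body p [F [F [F e] [F e]] [F e]]]]]]

2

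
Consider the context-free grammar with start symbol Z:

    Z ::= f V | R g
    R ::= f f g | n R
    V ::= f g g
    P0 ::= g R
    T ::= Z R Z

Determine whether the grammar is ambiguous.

Ambiguous

Witness: f f g g

Derivation 1: Z ⇒ f V ⇒ f f g g
Derivation 2: Z ⇒ R g ⇒ f f g g

Two distinct leftmost derivations for the same string.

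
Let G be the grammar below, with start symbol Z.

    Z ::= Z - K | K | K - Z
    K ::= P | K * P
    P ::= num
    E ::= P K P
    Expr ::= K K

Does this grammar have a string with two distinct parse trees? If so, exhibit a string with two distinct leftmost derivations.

Witness: num - num

Derivation 1: Z ⇒ Z - K ⇒ K - K ⇒ P - K ⇒ num - K ⇒ num - P ⇒ num - num
Derivation 2: Z ⇒ K - Z ⇒ P - Z ⇒ num - Z ⇒ num - K ⇒ num - P ⇒ num - num

Two distinct leftmost derivations for the same string.

Ambiguous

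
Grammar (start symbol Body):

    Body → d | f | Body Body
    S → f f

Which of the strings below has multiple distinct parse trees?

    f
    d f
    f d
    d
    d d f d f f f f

d d f d f f f f

f: 1 tree
d f: 1 tree
f d: 1 tree
d: 1 tree
d d f d f f f f: 429 trees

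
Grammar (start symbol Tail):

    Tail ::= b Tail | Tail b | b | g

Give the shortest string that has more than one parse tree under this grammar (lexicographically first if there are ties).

b b

length 1: no string has ≥2 trees
length 2: b b has 2 parse trees

Two derivations of b b:
  Tail ⇒ b Tail ⇒ b b
  Tail ⇒ Tail b ⇒ b b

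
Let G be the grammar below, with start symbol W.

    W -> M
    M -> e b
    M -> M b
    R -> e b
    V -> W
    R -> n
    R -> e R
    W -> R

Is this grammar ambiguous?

Ambiguous

Witness: e b

Derivation 1: W ⇒ M ⇒ e b
Derivation 2: W ⇒ R ⇒ e b

Two distinct leftmost derivations for the same string.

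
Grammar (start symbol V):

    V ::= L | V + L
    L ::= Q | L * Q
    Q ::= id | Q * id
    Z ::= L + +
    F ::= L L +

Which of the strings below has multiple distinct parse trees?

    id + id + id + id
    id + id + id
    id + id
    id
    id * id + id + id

id * id + id + id

id + id + id + id: 1 tree
id + id + id: 1 tree
id + id: 1 tree
id: 1 tree
id * id + id + id: 2 trees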